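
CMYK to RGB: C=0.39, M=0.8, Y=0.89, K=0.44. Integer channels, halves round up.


R = 255 × (1-C) × (1-K) = 255 × 0.61 × 0.56 = 87.108 → 87
G = 255 × (1-M) × (1-K) = 255 × 0.20 × 0.56 = 28.56 → 29
B = 255 × (1-Y) × (1-K) = 255 × 0.11 × 0.56 = 15.708 → 16
= RGB(87, 29, 16)


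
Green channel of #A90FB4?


Color: #A90FB4
R = A9 = 169
G = 0F = 15
B = B4 = 180
Green = 15


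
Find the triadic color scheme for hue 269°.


Triadic: equally spaced at 120° intervals
H1 = 269°
H2 = (269 + 120) mod 360 = 29°
H3 = (269 + 240) mod 360 = 149°
Triadic = 269°, 29°, 149°


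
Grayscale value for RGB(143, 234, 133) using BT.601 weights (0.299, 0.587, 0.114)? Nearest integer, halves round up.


Gray = 0.299×R + 0.587×G + 0.114×B
Gray = 0.299×143 + 0.587×234 + 0.114×133
Gray = 42.757 + 137.358 + 15.162
Gray = 195.277 → round half up → 195
Gray = 195


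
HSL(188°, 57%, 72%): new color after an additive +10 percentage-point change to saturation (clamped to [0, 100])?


Original S = 57%
Adjustment = +10 percentage points
New S = 57 + (10) = 67
Clamp to [0, 100] → 67
= HSL(188°, 67%, 72%)


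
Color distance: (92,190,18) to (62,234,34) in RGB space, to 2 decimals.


d = √[(R₁-R₂)² + (G₁-G₂)² + (B₁-B₂)²]
d = √[(92-62)² + (190-234)² + (18-34)²]
d = √[900 + 1936 + 256]
d = √3092
d ≈ 55.61


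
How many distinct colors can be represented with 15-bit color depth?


Colors = 2^bits = 2^15
= 32,768 colors


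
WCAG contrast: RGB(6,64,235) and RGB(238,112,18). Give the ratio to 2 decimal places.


Linearize each sRGB channel c=v/255: c/12.92 if c ≤ 0.04045 else ((c+0.055)/1.055)^2.4
L = 0.2126×R_lin + 0.7152×G_lin + 0.0722×B_lin
Color 1 (6,64,235):
  R=6: 6/255≈0.0235 ≤ 0.04045 → 0.0235/12.92 ≈ 0.00182
  G=64: 64/255≈0.2510 > 0.04045 → ((0.2510+0.055)/1.055)^2.4 ≈ 0.05127
  B=235: 235/255≈0.9216 > 0.04045 → ((0.9216+0.055)/1.055)^2.4 ≈ 0.83077
  L1 = 0.2126×0.00182 + 0.7152×0.05127 + 0.0722×0.83077 ≈ 0.09704
Color 2 (238,112,18):
  R=238: 238/255≈0.9333 > 0.04045 → ((0.9333+0.055)/1.055)^2.4 ≈ 0.85499
  G=112: 112/255≈0.4392 > 0.04045 → ((0.4392+0.055)/1.055)^2.4 ≈ 0.16203
  B=18: 18/255≈0.0706 > 0.04045 → ((0.0706+0.055)/1.055)^2.4 ≈ 0.00605
  L2 = 0.2126×0.85499 + 0.7152×0.16203 + 0.0722×0.00605 ≈ 0.29809
Lighter = 0.29809, Darker = 0.09704
Ratio = (L_lighter + 0.05) / (L_darker + 0.05)
Ratio = (0.29809 + 0.05) / (0.09704 + 0.05) = 0.34809 / 0.14704 ≈ 2.3674
Ratio ≈ 2.37:1


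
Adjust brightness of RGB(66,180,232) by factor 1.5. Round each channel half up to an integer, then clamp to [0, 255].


Multiply each channel by 1.5, round half up, clamp to [0, 255]
R: 66×1.5 = 99
G: 180×1.5 = 270 → clamp → 255
B: 232×1.5 = 348 → clamp → 255
= RGB(99, 255, 255)


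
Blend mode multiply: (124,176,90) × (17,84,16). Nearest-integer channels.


Multiply: C = A×B/255, rounded to nearest integer
R: 124×17/255 = 2108/255 ≈ 8.267 → 8
G: 176×84/255 = 14784/255 ≈ 57.976 → 58
B: 90×16/255 = 1440/255 ≈ 5.647 → 6
= RGB(8, 58, 6)


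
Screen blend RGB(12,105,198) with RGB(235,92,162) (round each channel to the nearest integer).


Screen: C = 255 - (255-A)×(255-B)/255, rounded to nearest integer
R: 255 - (255-12)×(255-235)/255 = 255 - 4860/255 ≈ 255 - 19.059 = 235.941 → 236
G: 255 - (255-105)×(255-92)/255 = 255 - 24450/255 ≈ 255 - 95.882 = 159.118 → 159
B: 255 - (255-198)×(255-162)/255 = 255 - 5301/255 ≈ 255 - 20.788 = 234.212 → 234
= RGB(236, 159, 234)


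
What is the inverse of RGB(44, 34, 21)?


Invert: (255-R, 255-G, 255-B)
R: 255-44 = 211
G: 255-34 = 221
B: 255-21 = 234
= RGB(211, 221, 234)


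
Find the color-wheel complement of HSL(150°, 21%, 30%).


Complement = opposite side of color wheel = hue + 180°
H' = (150 + 180) mod 360 = 330°
S and L unchanged.
= HSL(330°, 21%, 30%)


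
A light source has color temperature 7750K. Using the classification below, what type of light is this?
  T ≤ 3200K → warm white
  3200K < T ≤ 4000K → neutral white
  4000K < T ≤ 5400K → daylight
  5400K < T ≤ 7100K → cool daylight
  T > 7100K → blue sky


Temperature: 7750K
7750K > 7100K → blue sky
Classification: blue sky


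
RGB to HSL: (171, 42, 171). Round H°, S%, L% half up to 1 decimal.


Normalize: R'=171/255≈0.6706, G'=42/255≈0.1647, B'=171/255≈0.6706
Max=171/255, Min=42/255, Δ=Max-Min=129/255
L = (Max+Min)/2 = (171+42)/510 = 213/510 = 0.41764… → L = 41.8%
L ≤ 0.5 → S = Δ/(Max+Min) = 129/(171+42) = 129/213 = 0.60563… → S = 60.6%
(the 1/255 factors cancel in S and H, so raw channel differences can be used)
Max is R' → H = 60 × (((G-B)/Δ) mod 6) = 60 × (((42-171)/129) mod 6)
  (-129)/129 = -1; negative, so add 6 → 5
  H = 60 × 5 = 300° → H = 300.0°
= HSL(300.0°, 60.6%, 41.8%)


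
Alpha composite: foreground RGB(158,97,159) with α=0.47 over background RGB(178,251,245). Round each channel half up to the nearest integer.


C = α×F + (1-α)×B, with 1-α = 0.53
R: 0.47×158 + 0.53×178 = 74.26 + 94.34 = 168.60 → 169
G: 0.47×97 + 0.53×251 = 45.59 + 133.03 = 178.62 → 179
B: 0.47×159 + 0.53×245 = 74.73 + 129.85 = 204.58 → 205
= RGB(169, 179, 205)


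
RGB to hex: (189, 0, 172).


R = 189 → BD (hex)
G = 0 → 00 (hex)
B = 172 → AC (hex)
Hex = #BD00AC


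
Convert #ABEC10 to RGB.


AB → 171 (R)
EC → 236 (G)
10 → 16 (B)
= RGB(171, 236, 16)


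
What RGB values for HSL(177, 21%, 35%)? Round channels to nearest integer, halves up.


H=177°, S=0.21, L=0.35
C = (1-|2L-1|)×S = (1-|-0.30|)×0.21 = 0.147
H' = H/60 = 177/60 ≈ 2.9500; X = C×(1-|H' mod 2 - 1|) = 0.13965
m = L - C/2 = 0.35 - 0.0735 = 0.2765
Sector ⌊H'⌋ = 2 → (R',G',B') = (0.0, 0.147, 0.13965)
RGB = ((R'+m)×255, (G'+m)×255, (B'+m)×255) = (70.5075, 107.9925, 106.11825)
Round half up → RGB(71, 108, 106)


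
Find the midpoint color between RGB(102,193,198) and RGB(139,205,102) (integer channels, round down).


Midpoint: each channel = ⌊(C₁+C₂)/2⌋
R: ⌊(102+139)/2⌋ = 120
G: ⌊(193+205)/2⌋ = 199
B: ⌊(198+102)/2⌋ = 150
= RGB(120, 199, 150)


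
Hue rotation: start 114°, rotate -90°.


New hue = (H + rotation) mod 360
New hue = (114 -90) mod 360
= 24 mod 360
= 24°


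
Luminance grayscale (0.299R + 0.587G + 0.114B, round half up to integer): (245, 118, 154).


Gray = 0.299×R + 0.587×G + 0.114×B
Gray = 0.299×245 + 0.587×118 + 0.114×154
Gray = 73.255 + 69.266 + 17.556
Gray = 160.077 → round half up → 160
Gray = 160


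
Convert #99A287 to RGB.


99 → 153 (R)
A2 → 162 (G)
87 → 135 (B)
= RGB(153, 162, 135)


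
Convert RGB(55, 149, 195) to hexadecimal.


R = 55 → 37 (hex)
G = 149 → 95 (hex)
B = 195 → C3 (hex)
Hex = #3795C3


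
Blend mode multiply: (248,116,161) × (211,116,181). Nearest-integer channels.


Multiply: C = A×B/255, rounded to nearest integer
R: 248×211/255 = 52328/255 ≈ 205.208 → 205
G: 116×116/255 = 13456/255 ≈ 52.769 → 53
B: 161×181/255 = 29141/255 ≈ 114.278 → 114
= RGB(205, 53, 114)


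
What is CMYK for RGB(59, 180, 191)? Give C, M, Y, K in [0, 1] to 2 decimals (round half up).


R'=59/255≈0.2314, G'=180/255≈0.7059, B'=191/255≈0.7490
K = 1 - max(R',G',B') = 1 - 191/255 = 64/255 = 0.25098… → 0.25
(1-R'-K)/(1-K) simplifies to (max-R)/max with max = 191:
C = (191-59)/191 = 132/191 = 0.69109… → 0.69
M = (191-180)/191 = 11/191 = 0.05759… → 0.06
Y = (191-191)/191 = 0/191 = 0 → 0.00
= CMYK(0.69, 0.06, 0.00, 0.25)


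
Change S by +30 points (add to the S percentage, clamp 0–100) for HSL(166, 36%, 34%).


Original S = 36%
Adjustment = +30 percentage points
New S = 36 + (30) = 66
Clamp to [0, 100] → 66
= HSL(166°, 66%, 34%)


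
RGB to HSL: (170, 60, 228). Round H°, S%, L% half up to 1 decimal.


Normalize: R'=170/255≈0.6667, G'=60/255≈0.2353, B'=228/255≈0.8941
Max=228/255, Min=60/255, Δ=Max-Min=168/255
L = (Max+Min)/2 = (228+60)/510 = 288/510 = 0.56470… → L = 56.5%
L > 0.5 → S = Δ/(2-Max-Min) = 168/(510-228-60) = 168/222 = 0.75675… → S = 75.7%
(the 1/255 factors cancel in S and H, so raw channel differences can be used)
Max is B' → H = 60 × ((R-G)/Δ + 4) = 60 × ((170-60)/168 + 4)
  110/168 + 4 = 0.6547… + 4 = 4.6547…
  H = 60 × 4.6547… = 279.285…° → H = 279.3°
= HSL(279.3°, 75.7%, 56.5%)


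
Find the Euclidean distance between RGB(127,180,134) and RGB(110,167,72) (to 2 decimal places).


d = √[(R₁-R₂)² + (G₁-G₂)² + (B₁-B₂)²]
d = √[(127-110)² + (180-167)² + (134-72)²]
d = √[289 + 169 + 3844]
d = √4302
d ≈ 65.59


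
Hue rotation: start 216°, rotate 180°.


New hue = (H + rotation) mod 360
New hue = (216 + 180) mod 360
= 396 mod 360
= 36°


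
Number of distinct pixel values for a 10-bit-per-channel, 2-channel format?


Total bits = 10 bits/channel × 2 channels = 20 bits
Distinct pixel values = 2^20
= 1,048,576 pixel values


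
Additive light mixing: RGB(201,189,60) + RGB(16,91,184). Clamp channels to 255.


Additive: each channel = min(255, C₁+C₂)
R: 201+16 = 217 → 217
G: 189+91 = 280 → 255
B: 60+184 = 244 → 244
= RGB(217, 255, 244)


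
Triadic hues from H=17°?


Triadic: equally spaced at 120° intervals
H1 = 17°
H2 = (17 + 120) mod 360 = 137°
H3 = (17 + 240) mod 360 = 257°
Triadic = 17°, 137°, 257°


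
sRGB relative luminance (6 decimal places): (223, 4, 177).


Linearize each channel (sRGB transfer function): c = v/255; c_lin = c/12.92 if c ≤ 0.04045, else ((c+0.055)/1.055)^2.4
  R: 223/255 ≈ 0.874510 > 0.04045 → ((0.874510+0.055)/1.055)^2.4 ≈ 0.737910
  G: 4/255 ≈ 0.015686 ≤ 0.04045 → 0.015686/12.92 ≈ 0.001214
  B: 177/255 ≈ 0.694118 > 0.04045 → ((0.694118+0.055)/1.055)^2.4 ≈ 0.439657
R_lin = 0.737910, G_lin = 0.001214, B_lin = 0.439657
L = 0.2126×R + 0.7152×G + 0.0722×B
L = 0.2126×0.737910 + 0.7152×0.001214 + 0.0722×0.439657
L ≈ 0.189491


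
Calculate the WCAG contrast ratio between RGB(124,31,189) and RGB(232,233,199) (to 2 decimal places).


Linearize each sRGB channel c=v/255: c/12.92 if c ≤ 0.04045 else ((c+0.055)/1.055)^2.4
L = 0.2126×R_lin + 0.7152×G_lin + 0.0722×B_lin
Color 1 (124,31,189):
  R=124: 124/255≈0.4863 > 0.04045 → ((0.4863+0.055)/1.055)^2.4 ≈ 0.20156
  G=31: 31/255≈0.1216 > 0.04045 → ((0.1216+0.055)/1.055)^2.4 ≈ 0.01370
  B=189: 189/255≈0.7412 > 0.04045 → ((0.7412+0.055)/1.055)^2.4 ≈ 0.50888
  L1 = 0.2126×0.20156 + 0.7152×0.01370 + 0.0722×0.50888 ≈ 0.08939
Color 2 (232,233,199):
  R=232: 232/255≈0.9098 > 0.04045 → ((0.9098+0.055)/1.055)^2.4 ≈ 0.80695
  G=233: 233/255≈0.9137 > 0.04045 → ((0.9137+0.055)/1.055)^2.4 ≈ 0.81485
  B=199: 199/255≈0.7804 > 0.04045 → ((0.7804+0.055)/1.055)^2.4 ≈ 0.57112
  L2 = 0.2126×0.80695 + 0.7152×0.81485 + 0.0722×0.57112 ≈ 0.79557
Lighter = 0.79557, Darker = 0.08939
Ratio = (L_lighter + 0.05) / (L_darker + 0.05)
Ratio = (0.79557 + 0.05) / (0.08939 + 0.05) = 0.84557 / 0.13939 ≈ 6.0661
Ratio ≈ 6.07:1


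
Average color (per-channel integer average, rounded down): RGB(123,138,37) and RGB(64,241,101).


Midpoint: each channel = ⌊(C₁+C₂)/2⌋
R: ⌊(123+64)/2⌋ = 93
G: ⌊(138+241)/2⌋ = 189
B: ⌊(37+101)/2⌋ = 69
= RGB(93, 189, 69)


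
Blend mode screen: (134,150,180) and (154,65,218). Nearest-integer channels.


Screen: C = 255 - (255-A)×(255-B)/255, rounded to nearest integer
R: 255 - (255-134)×(255-154)/255 = 255 - 12221/255 ≈ 255 - 47.925 = 207.075 → 207
G: 255 - (255-150)×(255-65)/255 = 255 - 19950/255 ≈ 255 - 78.235 = 176.765 → 177
B: 255 - (255-180)×(255-218)/255 = 255 - 2775/255 ≈ 255 - 10.882 = 244.118 → 244
= RGB(207, 177, 244)


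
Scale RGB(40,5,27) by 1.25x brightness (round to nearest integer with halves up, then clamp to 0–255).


Multiply each channel by 1.25, round half up, clamp to [0, 255]
R: 40×1.25 = 50
G: 5×1.25 = 6.25 → round → 6
B: 27×1.25 = 33.75 → round → 34
= RGB(50, 6, 34)


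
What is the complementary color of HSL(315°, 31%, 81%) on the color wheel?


Complement = opposite side of color wheel = hue + 180°
H' = (315 + 180) mod 360 = 135°
S and L unchanged.
= HSL(135°, 31%, 81%)


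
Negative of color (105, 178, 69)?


Invert: (255-R, 255-G, 255-B)
R: 255-105 = 150
G: 255-178 = 77
B: 255-69 = 186
= RGB(150, 77, 186)


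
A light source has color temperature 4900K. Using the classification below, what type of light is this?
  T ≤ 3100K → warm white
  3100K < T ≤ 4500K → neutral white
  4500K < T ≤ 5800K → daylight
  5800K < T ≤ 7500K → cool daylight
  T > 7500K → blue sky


Temperature: 4900K
4500K < 4900K ≤ 5800K → daylight
Classification: daylight


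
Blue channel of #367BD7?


Color: #367BD7
R = 36 = 54
G = 7B = 123
B = D7 = 215
Blue = 215


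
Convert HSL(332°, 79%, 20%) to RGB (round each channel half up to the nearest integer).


H=332°, S=0.79, L=0.20
C = (1-|2L-1|)×S = (1-|-0.60|)×0.79 = 0.316
H' = H/60 = 332/60 ≈ 5.5333; X = C×(1-|H' mod 2 - 1|) ≈ 0.1475
m = L - C/2 = 0.20 - 0.158 = 0.042
Sector ⌊H'⌋ = 5 → (R',G',B') = (0.316, 0.0, ≈0.1475)
RGB = ((R'+m)×255, (G'+m)×255, (B'+m)×255) = (91.29, 10.71, 48.314)
Round half up → RGB(91, 11, 48)


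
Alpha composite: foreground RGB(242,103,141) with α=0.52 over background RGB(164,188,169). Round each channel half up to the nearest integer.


C = α×F + (1-α)×B, with 1-α = 0.48
R: 0.52×242 + 0.48×164 = 125.84 + 78.72 = 204.56 → 205
G: 0.52×103 + 0.48×188 = 53.56 + 90.24 = 143.80 → 144
B: 0.52×141 + 0.48×169 = 73.32 + 81.12 = 154.44 → 154
= RGB(205, 144, 154)


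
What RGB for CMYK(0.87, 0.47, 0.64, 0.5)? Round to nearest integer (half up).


R = 255 × (1-C) × (1-K) = 255 × 0.13 × 0.50 = 16.575 → 17
G = 255 × (1-M) × (1-K) = 255 × 0.53 × 0.50 = 67.575 → 68
B = 255 × (1-Y) × (1-K) = 255 × 0.36 × 0.50 = 45.9 → 46
= RGB(17, 68, 46)


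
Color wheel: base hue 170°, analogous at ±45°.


Base hue: 170°
Left analog: (170 - 45) mod 360 = 125°
Right analog: (170 + 45) mod 360 = 215°
Analogous hues = 125° and 215°


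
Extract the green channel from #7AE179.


Color: #7AE179
R = 7A = 122
G = E1 = 225
B = 79 = 121
Green = 225


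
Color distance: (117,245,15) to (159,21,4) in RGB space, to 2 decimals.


d = √[(R₁-R₂)² + (G₁-G₂)² + (B₁-B₂)²]
d = √[(117-159)² + (245-21)² + (15-4)²]
d = √[1764 + 50176 + 121]
d = √52061
d ≈ 228.17


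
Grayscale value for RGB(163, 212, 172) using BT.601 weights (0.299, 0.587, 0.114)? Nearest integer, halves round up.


Gray = 0.299×R + 0.587×G + 0.114×B
Gray = 0.299×163 + 0.587×212 + 0.114×172
Gray = 48.737 + 124.444 + 19.608
Gray = 192.789 → round half up → 193
Gray = 193


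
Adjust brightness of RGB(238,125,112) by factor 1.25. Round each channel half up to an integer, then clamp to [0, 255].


Multiply each channel by 1.25, round half up, clamp to [0, 255]
R: 238×1.25 = 297.5 → round → 298 → clamp → 255
G: 125×1.25 = 156.25 → round → 156
B: 112×1.25 = 140
= RGB(255, 156, 140)


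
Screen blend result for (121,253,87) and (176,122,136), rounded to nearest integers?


Screen: C = 255 - (255-A)×(255-B)/255, rounded to nearest integer
R: 255 - (255-121)×(255-176)/255 = 255 - 10586/255 ≈ 255 - 41.514 = 213.486 → 213
G: 255 - (255-253)×(255-122)/255 = 255 - 266/255 ≈ 255 - 1.043 = 253.957 → 254
B: 255 - (255-87)×(255-136)/255 = 255 - 19992/255 ≈ 255 - 78.400 = 176.600 → 177
= RGB(213, 254, 177)


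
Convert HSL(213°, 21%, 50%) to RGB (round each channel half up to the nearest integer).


H=213°, S=0.21, L=0.50
C = (1-|2L-1|)×S = (1-|0.00|)×0.21 = 0.21
H' = H/60 = 213/60 ≈ 3.5500; X = C×(1-|H' mod 2 - 1|) = 0.0945
m = L - C/2 = 0.50 - 0.105 = 0.395
Sector ⌊H'⌋ = 3 → (R',G',B') = (0.0, 0.0945, 0.21)
RGB = ((R'+m)×255, (G'+m)×255, (B'+m)×255) = (100.725, 124.8225, 154.275)
Round half up → RGB(101, 125, 154)


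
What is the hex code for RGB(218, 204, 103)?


R = 218 → DA (hex)
G = 204 → CC (hex)
B = 103 → 67 (hex)
Hex = #DACC67


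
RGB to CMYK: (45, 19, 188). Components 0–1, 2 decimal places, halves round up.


R'=45/255≈0.1765, G'=19/255≈0.0745, B'=188/255≈0.7373
K = 1 - max(R',G',B') = 1 - 188/255 = 67/255 = 0.26274… → 0.26
(1-R'-K)/(1-K) simplifies to (max-R)/max with max = 188:
C = (188-45)/188 = 143/188 = 0.76063… → 0.76
M = (188-19)/188 = 169/188 = 0.89893… → 0.90
Y = (188-188)/188 = 0/188 = 0 → 0.00
= CMYK(0.76, 0.90, 0.00, 0.26)


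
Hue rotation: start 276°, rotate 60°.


New hue = (H + rotation) mod 360
New hue = (276 + 60) mod 360
= 336 mod 360
= 336°


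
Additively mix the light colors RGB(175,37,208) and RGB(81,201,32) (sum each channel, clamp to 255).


Additive: each channel = min(255, C₁+C₂)
R: 175+81 = 256 → 255
G: 37+201 = 238 → 238
B: 208+32 = 240 → 240
= RGB(255, 238, 240)


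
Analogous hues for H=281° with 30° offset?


Base hue: 281°
Left analog: (281 - 30) mod 360 = 251°
Right analog: (281 + 30) mod 360 = 311°
Analogous hues = 251° and 311°


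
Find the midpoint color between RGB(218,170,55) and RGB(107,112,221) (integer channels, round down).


Midpoint: each channel = ⌊(C₁+C₂)/2⌋
R: ⌊(218+107)/2⌋ = 162
G: ⌊(170+112)/2⌋ = 141
B: ⌊(55+221)/2⌋ = 138
= RGB(162, 141, 138)


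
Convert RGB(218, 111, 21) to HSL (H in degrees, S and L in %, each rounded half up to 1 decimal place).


Normalize: R'=218/255≈0.8549, G'=111/255≈0.4353, B'=21/255≈0.0824
Max=218/255, Min=21/255, Δ=Max-Min=197/255
L = (Max+Min)/2 = (218+21)/510 = 239/510 = 0.46862… → L = 46.9%
L ≤ 0.5 → S = Δ/(Max+Min) = 197/(218+21) = 197/239 = 0.82426… → S = 82.4%
(the 1/255 factors cancel in S and H, so raw channel differences can be used)
Max is R' → H = 60 × (((G-B)/Δ) mod 6) = 60 × (((111-21)/197) mod 6)
  90/197 = 0.4568…
  H = 60 × 0.4568… = 27.411…° → H = 27.4°
= HSL(27.4°, 82.4%, 46.9%)


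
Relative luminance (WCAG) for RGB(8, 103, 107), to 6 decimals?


Linearize each channel (sRGB transfer function): c = v/255; c_lin = c/12.92 if c ≤ 0.04045, else ((c+0.055)/1.055)^2.4
  R: 8/255 ≈ 0.031373 ≤ 0.04045 → 0.031373/12.92 ≈ 0.002428
  G: 103/255 ≈ 0.403922 > 0.04045 → ((0.403922+0.055)/1.055)^2.4 ≈ 0.135633
  B: 107/255 ≈ 0.419608 > 0.04045 → ((0.419608+0.055)/1.055)^2.4 ≈ 0.147027
R_lin = 0.002428, G_lin = 0.135633, B_lin = 0.147027
L = 0.2126×R + 0.7152×G + 0.0722×B
L = 0.2126×0.002428 + 0.7152×0.135633 + 0.0722×0.147027
L ≈ 0.108137


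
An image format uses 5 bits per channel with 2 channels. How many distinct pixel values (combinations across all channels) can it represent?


Total bits = 5 bits/channel × 2 channels = 10 bits
Distinct pixel values = 2^10
= 1,024 pixel values


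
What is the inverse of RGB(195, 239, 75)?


Invert: (255-R, 255-G, 255-B)
R: 255-195 = 60
G: 255-239 = 16
B: 255-75 = 180
= RGB(60, 16, 180)


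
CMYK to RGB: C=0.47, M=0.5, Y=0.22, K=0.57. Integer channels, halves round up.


R = 255 × (1-C) × (1-K) = 255 × 0.53 × 0.43 = 58.1145 → 58
G = 255 × (1-M) × (1-K) = 255 × 0.50 × 0.43 = 54.825 → 55
B = 255 × (1-Y) × (1-K) = 255 × 0.78 × 0.43 = 85.527 → 86
= RGB(58, 55, 86)


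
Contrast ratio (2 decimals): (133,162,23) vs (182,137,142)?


Linearize each sRGB channel c=v/255: c/12.92 if c ≤ 0.04045 else ((c+0.055)/1.055)^2.4
L = 0.2126×R_lin + 0.7152×G_lin + 0.0722×B_lin
Color 1 (133,162,23):
  R=133: 133/255≈0.5216 > 0.04045 → ((0.5216+0.055)/1.055)^2.4 ≈ 0.23455
  G=162: 162/255≈0.6353 > 0.04045 → ((0.6353+0.055)/1.055)^2.4 ≈ 0.36131
  B=23: 23/255≈0.0902 > 0.04045 → ((0.0902+0.055)/1.055)^2.4 ≈ 0.00857
  L1 = 0.2126×0.23455 + 0.7152×0.36131 + 0.0722×0.00857 ≈ 0.30889
Color 2 (182,137,142):
  R=182: 182/255≈0.7137 > 0.04045 → ((0.7137+0.055)/1.055)^2.4 ≈ 0.46778
  G=137: 137/255≈0.5373 > 0.04045 → ((0.5373+0.055)/1.055)^2.4 ≈ 0.25016
  B=142: 142/255≈0.5569 > 0.04045 → ((0.5569+0.055)/1.055)^2.4 ≈ 0.27050
  L2 = 0.2126×0.46778 + 0.7152×0.25016 + 0.0722×0.27050 ≈ 0.29789
Lighter = 0.30889, Darker = 0.29789
Ratio = (L_lighter + 0.05) / (L_darker + 0.05)
Ratio = (0.30889 + 0.05) / (0.29789 + 0.05) = 0.35889 / 0.34789 ≈ 1.0316
Ratio ≈ 1.03:1


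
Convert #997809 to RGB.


99 → 153 (R)
78 → 120 (G)
09 → 9 (B)
= RGB(153, 120, 9)


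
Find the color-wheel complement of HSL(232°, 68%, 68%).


Complement = opposite side of color wheel = hue + 180°
H' = (232 + 180) mod 360 = 52°
S and L unchanged.
= HSL(52°, 68%, 68%)


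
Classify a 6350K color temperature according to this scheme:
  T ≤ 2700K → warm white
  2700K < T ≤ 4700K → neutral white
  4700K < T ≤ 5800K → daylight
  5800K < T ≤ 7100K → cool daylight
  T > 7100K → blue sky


Temperature: 6350K
5800K < 6350K ≤ 7100K → cool daylight
Classification: cool daylight


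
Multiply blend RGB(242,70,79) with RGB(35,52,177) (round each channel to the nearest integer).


Multiply: C = A×B/255, rounded to nearest integer
R: 242×35/255 = 8470/255 ≈ 33.216 → 33
G: 70×52/255 = 3640/255 ≈ 14.275 → 14
B: 79×177/255 = 13983/255 ≈ 54.835 → 55
= RGB(33, 14, 55)


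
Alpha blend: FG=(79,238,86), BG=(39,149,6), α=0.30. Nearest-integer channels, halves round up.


C = α×F + (1-α)×B, with 1-α = 0.70
R: 0.30×79 + 0.70×39 = 23.70 + 27.30 = 51.00 → 51
G: 0.30×238 + 0.70×149 = 71.40 + 104.30 = 175.70 → 176
B: 0.30×86 + 0.70×6 = 25.80 + 4.20 = 30.00 → 30
= RGB(51, 176, 30)


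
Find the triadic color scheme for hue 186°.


Triadic: equally spaced at 120° intervals
H1 = 186°
H2 = (186 + 120) mod 360 = 306°
H3 = (186 + 240) mod 360 = 66°
Triadic = 186°, 306°, 66°


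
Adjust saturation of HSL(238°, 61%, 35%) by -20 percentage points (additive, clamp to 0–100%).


Original S = 61%
Adjustment = -20 percentage points
New S = 61 + (-20) = 41
Clamp to [0, 100] → 41
= HSL(238°, 41%, 35%)


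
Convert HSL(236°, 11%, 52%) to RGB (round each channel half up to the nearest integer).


H=236°, S=0.11, L=0.52
C = (1-|2L-1|)×S = (1-|0.04|)×0.11 = 0.1056
H' = H/60 = 236/60 ≈ 3.9333; X = C×(1-|H' mod 2 - 1|) = 0.00704
m = L - C/2 = 0.52 - 0.0528 = 0.4672
Sector ⌊H'⌋ = 3 → (R',G',B') = (0.0, 0.00704, 0.1056)
RGB = ((R'+m)×255, (G'+m)×255, (B'+m)×255) = (119.136, 120.9312, 146.064)
Round half up → RGB(119, 121, 146)


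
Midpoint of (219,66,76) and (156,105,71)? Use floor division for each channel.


Midpoint: each channel = ⌊(C₁+C₂)/2⌋
R: ⌊(219+156)/2⌋ = 187
G: ⌊(66+105)/2⌋ = 85
B: ⌊(76+71)/2⌋ = 73
= RGB(187, 85, 73)


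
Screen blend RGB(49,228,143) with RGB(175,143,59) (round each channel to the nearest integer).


Screen: C = 255 - (255-A)×(255-B)/255, rounded to nearest integer
R: 255 - (255-49)×(255-175)/255 = 255 - 16480/255 ≈ 255 - 64.627 = 190.373 → 190
G: 255 - (255-228)×(255-143)/255 = 255 - 3024/255 ≈ 255 - 11.859 = 243.141 → 243
B: 255 - (255-143)×(255-59)/255 = 255 - 21952/255 ≈ 255 - 86.086 = 168.914 → 169
= RGB(190, 243, 169)


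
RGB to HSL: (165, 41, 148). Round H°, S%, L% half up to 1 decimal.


Normalize: R'=165/255≈0.6471, G'=41/255≈0.1608, B'=148/255≈0.5804
Max=165/255, Min=41/255, Δ=Max-Min=124/255
L = (Max+Min)/2 = (165+41)/510 = 206/510 = 0.40392… → L = 40.4%
L ≤ 0.5 → S = Δ/(Max+Min) = 124/(165+41) = 124/206 = 0.60194… → S = 60.2%
(the 1/255 factors cancel in S and H, so raw channel differences can be used)
Max is R' → H = 60 × (((G-B)/Δ) mod 6) = 60 × (((41-148)/124) mod 6)
  (-107)/124 = -0.8629…; negative, so add 6 → 5.1370…
  H = 60 × 5.1370… = 308.225…° → H = 308.2°
= HSL(308.2°, 60.2%, 40.4%)


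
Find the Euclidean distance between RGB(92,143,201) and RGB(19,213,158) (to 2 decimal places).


d = √[(R₁-R₂)² + (G₁-G₂)² + (B₁-B₂)²]
d = √[(92-19)² + (143-213)² + (201-158)²]
d = √[5329 + 4900 + 1849]
d = √12078
d ≈ 109.90


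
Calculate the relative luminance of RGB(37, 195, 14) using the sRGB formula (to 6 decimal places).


Linearize each channel (sRGB transfer function): c = v/255; c_lin = c/12.92 if c ≤ 0.04045, else ((c+0.055)/1.055)^2.4
  R: 37/255 ≈ 0.145098 > 0.04045 → ((0.145098+0.055)/1.055)^2.4 ≈ 0.018500
  G: 195/255 ≈ 0.764706 > 0.04045 → ((0.764706+0.055)/1.055)^2.4 ≈ 0.545724
  B: 14/255 ≈ 0.054902 > 0.04045 → ((0.054902+0.055)/1.055)^2.4 ≈ 0.004391
R_lin = 0.018500, G_lin = 0.545724, B_lin = 0.004391
L = 0.2126×R + 0.7152×G + 0.0722×B
L = 0.2126×0.018500 + 0.7152×0.545724 + 0.0722×0.004391
L ≈ 0.394552


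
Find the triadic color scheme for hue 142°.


Triadic: equally spaced at 120° intervals
H1 = 142°
H2 = (142 + 120) mod 360 = 262°
H3 = (142 + 240) mod 360 = 22°
Triadic = 142°, 262°, 22°


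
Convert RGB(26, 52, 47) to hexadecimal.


R = 26 → 1A (hex)
G = 52 → 34 (hex)
B = 47 → 2F (hex)
Hex = #1A342F


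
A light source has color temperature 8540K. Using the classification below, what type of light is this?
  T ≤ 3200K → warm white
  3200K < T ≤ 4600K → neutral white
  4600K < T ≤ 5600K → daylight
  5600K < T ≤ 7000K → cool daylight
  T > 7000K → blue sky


Temperature: 8540K
8540K > 7000K → blue sky
Classification: blue sky


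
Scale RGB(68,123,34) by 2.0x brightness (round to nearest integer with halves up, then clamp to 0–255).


Multiply each channel by 2.0, round half up, clamp to [0, 255]
R: 68×2.0 = 136
G: 123×2.0 = 246
B: 34×2.0 = 68
= RGB(136, 246, 68)


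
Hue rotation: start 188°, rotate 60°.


New hue = (H + rotation) mod 360
New hue = (188 + 60) mod 360
= 248 mod 360
= 248°


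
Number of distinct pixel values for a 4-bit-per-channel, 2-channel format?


Total bits = 4 bits/channel × 2 channels = 8 bits
Distinct pixel values = 2^8
= 256 pixel values


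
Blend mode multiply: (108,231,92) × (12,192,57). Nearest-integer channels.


Multiply: C = A×B/255, rounded to nearest integer
R: 108×12/255 = 1296/255 ≈ 5.082 → 5
G: 231×192/255 = 44352/255 ≈ 173.929 → 174
B: 92×57/255 = 5244/255 ≈ 20.565 → 21
= RGB(5, 174, 21)


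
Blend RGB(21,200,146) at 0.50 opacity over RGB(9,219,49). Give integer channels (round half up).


C = α×F + (1-α)×B, with 1-α = 0.50
R: 0.50×21 + 0.50×9 = 10.50 + 4.50 = 15.00 → 15
G: 0.50×200 + 0.50×219 = 100.00 + 109.50 = 209.50 → 210
B: 0.50×146 + 0.50×49 = 73.00 + 24.50 = 97.50 → 98
= RGB(15, 210, 98)


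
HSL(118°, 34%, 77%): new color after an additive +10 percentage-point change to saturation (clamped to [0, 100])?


Original S = 34%
Adjustment = +10 percentage points
New S = 34 + (10) = 44
Clamp to [0, 100] → 44
= HSL(118°, 44%, 77%)


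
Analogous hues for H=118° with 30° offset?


Base hue: 118°
Left analog: (118 - 30) mod 360 = 88°
Right analog: (118 + 30) mod 360 = 148°
Analogous hues = 88° and 148°


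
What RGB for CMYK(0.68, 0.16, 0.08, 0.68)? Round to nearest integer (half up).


R = 255 × (1-C) × (1-K) = 255 × 0.32 × 0.32 = 26.112 → 26
G = 255 × (1-M) × (1-K) = 255 × 0.84 × 0.32 = 68.544 → 69
B = 255 × (1-Y) × (1-K) = 255 × 0.92 × 0.32 = 75.072 → 75
= RGB(26, 69, 75)


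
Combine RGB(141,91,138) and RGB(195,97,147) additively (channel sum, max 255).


Additive: each channel = min(255, C₁+C₂)
R: 141+195 = 336 → 255
G: 91+97 = 188 → 188
B: 138+147 = 285 → 255
= RGB(255, 188, 255)


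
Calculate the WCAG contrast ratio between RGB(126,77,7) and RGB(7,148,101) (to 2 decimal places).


Linearize each sRGB channel c=v/255: c/12.92 if c ≤ 0.04045 else ((c+0.055)/1.055)^2.4
L = 0.2126×R_lin + 0.7152×G_lin + 0.0722×B_lin
Color 1 (126,77,7):
  R=126: 126/255≈0.4941 > 0.04045 → ((0.4941+0.055)/1.055)^2.4 ≈ 0.20864
  G=77: 77/255≈0.3020 > 0.04045 → ((0.3020+0.055)/1.055)^2.4 ≈ 0.07421
  B=7: 7/255≈0.0275 ≤ 0.04045 → 0.0275/12.92 ≈ 0.00212
  L1 = 0.2126×0.20864 + 0.7152×0.07421 + 0.0722×0.00212 ≈ 0.09759
Color 2 (7,148,101):
  R=7: 7/255≈0.0275 ≤ 0.04045 → 0.0275/12.92 ≈ 0.00212
  G=148: 148/255≈0.5804 > 0.04045 → ((0.5804+0.055)/1.055)^2.4 ≈ 0.29614
  B=101: 101/255≈0.3961 > 0.04045 → ((0.3961+0.055)/1.055)^2.4 ≈ 0.13014
  L2 = 0.2126×0.00212 + 0.7152×0.29614 + 0.0722×0.13014 ≈ 0.22165
Lighter = 0.22165, Darker = 0.09759
Ratio = (L_lighter + 0.05) / (L_darker + 0.05)
Ratio = (0.22165 + 0.05) / (0.09759 + 0.05) = 0.27165 / 0.14759 ≈ 1.8406
Ratio ≈ 1.84:1


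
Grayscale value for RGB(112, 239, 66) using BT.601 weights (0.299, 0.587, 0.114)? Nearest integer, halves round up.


Gray = 0.299×R + 0.587×G + 0.114×B
Gray = 0.299×112 + 0.587×239 + 0.114×66
Gray = 33.488 + 140.293 + 7.524
Gray = 181.305 → round half up → 181
Gray = 181


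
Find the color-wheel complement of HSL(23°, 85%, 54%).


Complement = opposite side of color wheel = hue + 180°
H' = (23 + 180) mod 360 = 203°
S and L unchanged.
= HSL(203°, 85%, 54%)


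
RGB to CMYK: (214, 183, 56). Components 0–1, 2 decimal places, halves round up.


R'=214/255≈0.8392, G'=183/255≈0.7176, B'=56/255≈0.2196
K = 1 - max(R',G',B') = 1 - 214/255 = 41/255 = 0.16078… → 0.16
(1-R'-K)/(1-K) simplifies to (max-R)/max with max = 214:
C = (214-214)/214 = 0/214 = 0 → 0.00
M = (214-183)/214 = 31/214 = 0.14485… → 0.14
Y = (214-56)/214 = 158/214 = 0.73831… → 0.74
= CMYK(0.00, 0.14, 0.74, 0.16)


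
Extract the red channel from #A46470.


Color: #A46470
R = A4 = 164
G = 64 = 100
B = 70 = 112
Red = 164


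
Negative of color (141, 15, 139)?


Invert: (255-R, 255-G, 255-B)
R: 255-141 = 114
G: 255-15 = 240
B: 255-139 = 116
= RGB(114, 240, 116)


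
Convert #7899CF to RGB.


78 → 120 (R)
99 → 153 (G)
CF → 207 (B)
= RGB(120, 153, 207)


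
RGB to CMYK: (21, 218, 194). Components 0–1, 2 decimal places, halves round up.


R'=21/255≈0.0824, G'=218/255≈0.8549, B'=194/255≈0.7608
K = 1 - max(R',G',B') = 1 - 218/255 = 37/255 = 0.14509… → 0.15
(1-R'-K)/(1-K) simplifies to (max-R)/max with max = 218:
C = (218-21)/218 = 197/218 = 0.90366… → 0.90
M = (218-218)/218 = 0/218 = 0 → 0.00
Y = (218-194)/218 = 24/218 = 0.11009… → 0.11
= CMYK(0.90, 0.00, 0.11, 0.15)


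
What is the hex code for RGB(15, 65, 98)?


R = 15 → 0F (hex)
G = 65 → 41 (hex)
B = 98 → 62 (hex)
Hex = #0F4162


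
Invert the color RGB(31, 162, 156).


Invert: (255-R, 255-G, 255-B)
R: 255-31 = 224
G: 255-162 = 93
B: 255-156 = 99
= RGB(224, 93, 99)


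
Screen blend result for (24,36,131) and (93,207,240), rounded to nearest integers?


Screen: C = 255 - (255-A)×(255-B)/255, rounded to nearest integer
R: 255 - (255-24)×(255-93)/255 = 255 - 37422/255 ≈ 255 - 146.753 = 108.247 → 108
G: 255 - (255-36)×(255-207)/255 = 255 - 10512/255 ≈ 255 - 41.224 = 213.776 → 214
B: 255 - (255-131)×(255-240)/255 = 255 - 1860/255 ≈ 255 - 7.294 = 247.706 → 248
= RGB(108, 214, 248)


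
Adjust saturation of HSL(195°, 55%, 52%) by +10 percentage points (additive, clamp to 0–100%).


Original S = 55%
Adjustment = +10 percentage points
New S = 55 + (10) = 65
Clamp to [0, 100] → 65
= HSL(195°, 65%, 52%)


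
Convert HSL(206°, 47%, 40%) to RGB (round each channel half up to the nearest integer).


H=206°, S=0.47, L=0.40
C = (1-|2L-1|)×S = (1-|-0.20|)×0.47 = 0.376
H' = H/60 = 206/60 ≈ 3.4333; X = C×(1-|H' mod 2 - 1|) ≈ 0.2131
m = L - C/2 = 0.40 - 0.188 = 0.212
Sector ⌊H'⌋ = 3 → (R',G',B') = (0.0, ≈0.2131, 0.376)
RGB = ((R'+m)×255, (G'+m)×255, (B'+m)×255) = (54.06, 108.392, 149.94)
Round half up → RGB(54, 108, 150)


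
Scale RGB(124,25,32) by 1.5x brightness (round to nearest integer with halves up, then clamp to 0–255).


Multiply each channel by 1.5, round half up, clamp to [0, 255]
R: 124×1.5 = 186
G: 25×1.5 = 37.5 → round → 38
B: 32×1.5 = 48
= RGB(186, 38, 48)


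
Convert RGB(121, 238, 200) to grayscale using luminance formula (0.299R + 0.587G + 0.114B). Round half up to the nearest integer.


Gray = 0.299×R + 0.587×G + 0.114×B
Gray = 0.299×121 + 0.587×238 + 0.114×200
Gray = 36.179 + 139.706 + 22.800
Gray = 198.685 → round half up → 199
Gray = 199


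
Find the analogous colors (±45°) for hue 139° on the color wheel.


Base hue: 139°
Left analog: (139 - 45) mod 360 = 94°
Right analog: (139 + 45) mod 360 = 184°
Analogous hues = 94° and 184°


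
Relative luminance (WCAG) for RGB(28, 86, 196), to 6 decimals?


Linearize each channel (sRGB transfer function): c = v/255; c_lin = c/12.92 if c ≤ 0.04045, else ((c+0.055)/1.055)^2.4
  R: 28/255 ≈ 0.109804 > 0.04045 → ((0.109804+0.055)/1.055)^2.4 ≈ 0.011612
  G: 86/255 ≈ 0.337255 > 0.04045 → ((0.337255+0.055)/1.055)^2.4 ≈ 0.093059
  B: 196/255 ≈ 0.768627 > 0.04045 → ((0.768627+0.055)/1.055)^2.4 ≈ 0.552011
R_lin = 0.011612, G_lin = 0.093059, B_lin = 0.552011
L = 0.2126×R + 0.7152×G + 0.0722×B
L = 0.2126×0.011612 + 0.7152×0.093059 + 0.0722×0.552011
L ≈ 0.108880


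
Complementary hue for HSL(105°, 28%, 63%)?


Complement = opposite side of color wheel = hue + 180°
H' = (105 + 180) mod 360 = 285°
S and L unchanged.
= HSL(285°, 28%, 63%)


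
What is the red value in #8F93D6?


Color: #8F93D6
R = 8F = 143
G = 93 = 147
B = D6 = 214
Red = 143


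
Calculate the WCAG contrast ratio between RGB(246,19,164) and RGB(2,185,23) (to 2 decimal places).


Linearize each sRGB channel c=v/255: c/12.92 if c ≤ 0.04045 else ((c+0.055)/1.055)^2.4
L = 0.2126×R_lin + 0.7152×G_lin + 0.0722×B_lin
Color 1 (246,19,164):
  R=246: 246/255≈0.9647 > 0.04045 → ((0.9647+0.055)/1.055)^2.4 ≈ 0.92158
  G=19: 19/255≈0.0745 > 0.04045 → ((0.0745+0.055)/1.055)^2.4 ≈ 0.00651
  B=164: 164/255≈0.6431 > 0.04045 → ((0.6431+0.055)/1.055)^2.4 ≈ 0.37124
  L1 = 0.2126×0.92158 + 0.7152×0.00651 + 0.0722×0.37124 ≈ 0.22739
Color 2 (2,185,23):
  R=2: 2/255≈0.0078 ≤ 0.04045 → 0.0078/12.92 ≈ 0.00061
  G=185: 185/255≈0.7255 > 0.04045 → ((0.7255+0.055)/1.055)^2.4 ≈ 0.48515
  B=23: 23/255≈0.0902 > 0.04045 → ((0.0902+0.055)/1.055)^2.4 ≈ 0.00857
  L2 = 0.2126×0.00061 + 0.7152×0.48515 + 0.0722×0.00857 ≈ 0.34773
Lighter = 0.34773, Darker = 0.22739
Ratio = (L_lighter + 0.05) / (L_darker + 0.05)
Ratio = (0.34773 + 0.05) / (0.22739 + 0.05) = 0.39773 / 0.27739 ≈ 1.4338
Ratio ≈ 1.43:1


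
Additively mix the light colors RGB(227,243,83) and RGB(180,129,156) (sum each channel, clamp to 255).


Additive: each channel = min(255, C₁+C₂)
R: 227+180 = 407 → 255
G: 243+129 = 372 → 255
B: 83+156 = 239 → 239
= RGB(255, 255, 239)


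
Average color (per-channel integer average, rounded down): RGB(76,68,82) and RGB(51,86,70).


Midpoint: each channel = ⌊(C₁+C₂)/2⌋
R: ⌊(76+51)/2⌋ = 63
G: ⌊(68+86)/2⌋ = 77
B: ⌊(82+70)/2⌋ = 76
= RGB(63, 77, 76)


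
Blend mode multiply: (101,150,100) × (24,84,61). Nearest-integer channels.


Multiply: C = A×B/255, rounded to nearest integer
R: 101×24/255 = 2424/255 ≈ 9.506 → 10
G: 150×84/255 = 12600/255 ≈ 49.412 → 49
B: 100×61/255 = 6100/255 ≈ 23.922 → 24
= RGB(10, 49, 24)


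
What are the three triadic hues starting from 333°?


Triadic: equally spaced at 120° intervals
H1 = 333°
H2 = (333 + 120) mod 360 = 93°
H3 = (333 + 240) mod 360 = 213°
Triadic = 333°, 93°, 213°


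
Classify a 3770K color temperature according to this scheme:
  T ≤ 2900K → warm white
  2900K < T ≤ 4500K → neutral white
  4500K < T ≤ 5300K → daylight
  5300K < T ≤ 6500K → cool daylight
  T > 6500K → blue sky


Temperature: 3770K
2900K < 3770K ≤ 4500K → neutral white
Classification: neutral white


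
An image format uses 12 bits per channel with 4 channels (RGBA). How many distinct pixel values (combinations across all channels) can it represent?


Total bits = 12 bits/channel × 4 channels = 48 bits
Distinct pixel values = 2^48
= 281,474,976,710,656 pixel values


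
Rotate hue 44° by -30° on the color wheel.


New hue = (H + rotation) mod 360
New hue = (44 -30) mod 360
= 14 mod 360
= 14°


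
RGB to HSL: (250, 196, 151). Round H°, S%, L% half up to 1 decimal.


Normalize: R'=250/255≈0.9804, G'=196/255≈0.7686, B'=151/255≈0.5922
Max=250/255, Min=151/255, Δ=Max-Min=99/255
L = (Max+Min)/2 = (250+151)/510 = 401/510 = 0.78627… → L = 78.6%
L > 0.5 → S = Δ/(2-Max-Min) = 99/(510-250-151) = 99/109 = 0.90825… → S = 90.8%
(the 1/255 factors cancel in S and H, so raw channel differences can be used)
Max is R' → H = 60 × (((G-B)/Δ) mod 6) = 60 × (((196-151)/99) mod 6)
  45/99 = 0.4545…
  H = 60 × 0.4545… = 27.272…° → H = 27.3°
= HSL(27.3°, 90.8%, 78.6%)


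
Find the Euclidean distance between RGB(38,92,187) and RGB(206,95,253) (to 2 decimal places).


d = √[(R₁-R₂)² + (G₁-G₂)² + (B₁-B₂)²]
d = √[(38-206)² + (92-95)² + (187-253)²]
d = √[28224 + 9 + 4356]
d = √32589
d ≈ 180.52


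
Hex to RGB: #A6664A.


A6 → 166 (R)
66 → 102 (G)
4A → 74 (B)
= RGB(166, 102, 74)


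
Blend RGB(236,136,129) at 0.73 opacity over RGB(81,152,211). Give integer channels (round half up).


C = α×F + (1-α)×B, with 1-α = 0.27
R: 0.73×236 + 0.27×81 = 172.28 + 21.87 = 194.15 → 194
G: 0.73×136 + 0.27×152 = 99.28 + 41.04 = 140.32 → 140
B: 0.73×129 + 0.27×211 = 94.17 + 56.97 = 151.14 → 151
= RGB(194, 140, 151)


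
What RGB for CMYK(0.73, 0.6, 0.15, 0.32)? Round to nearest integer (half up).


R = 255 × (1-C) × (1-K) = 255 × 0.27 × 0.68 = 46.818 → 47
G = 255 × (1-M) × (1-K) = 255 × 0.40 × 0.68 = 69.36 → 69
B = 255 × (1-Y) × (1-K) = 255 × 0.85 × 0.68 = 147.39 → 147
= RGB(47, 69, 147)


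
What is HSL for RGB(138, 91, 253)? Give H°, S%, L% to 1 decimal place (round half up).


Normalize: R'=138/255≈0.5412, G'=91/255≈0.3569, B'=253/255≈0.9922
Max=253/255, Min=91/255, Δ=Max-Min=162/255
L = (Max+Min)/2 = (253+91)/510 = 344/510 = 0.67450… → L = 67.5%
L > 0.5 → S = Δ/(2-Max-Min) = 162/(510-253-91) = 162/166 = 0.97590… → S = 97.6%
(the 1/255 factors cancel in S and H, so raw channel differences can be used)
Max is B' → H = 60 × ((R-G)/Δ + 4) = 60 × ((138-91)/162 + 4)
  47/162 + 4 = 0.2901… + 4 = 4.2901…
  H = 60 × 4.2901… = 257.407…° → H = 257.4°
= HSL(257.4°, 97.6%, 67.5%)


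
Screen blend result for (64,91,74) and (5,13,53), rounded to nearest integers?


Screen: C = 255 - (255-A)×(255-B)/255, rounded to nearest integer
R: 255 - (255-64)×(255-5)/255 = 255 - 47750/255 ≈ 255 - 187.255 = 67.745 → 68
G: 255 - (255-91)×(255-13)/255 = 255 - 39688/255 ≈ 255 - 155.639 = 99.361 → 99
B: 255 - (255-74)×(255-53)/255 = 255 - 36562/255 ≈ 255 - 143.380 = 111.620 → 112
= RGB(68, 99, 112)


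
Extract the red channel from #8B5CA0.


Color: #8B5CA0
R = 8B = 139
G = 5C = 92
B = A0 = 160
Red = 139


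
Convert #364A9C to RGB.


36 → 54 (R)
4A → 74 (G)
9C → 156 (B)
= RGB(54, 74, 156)


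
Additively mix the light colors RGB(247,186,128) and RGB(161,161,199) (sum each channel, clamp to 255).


Additive: each channel = min(255, C₁+C₂)
R: 247+161 = 408 → 255
G: 186+161 = 347 → 255
B: 128+199 = 327 → 255
= RGB(255, 255, 255)


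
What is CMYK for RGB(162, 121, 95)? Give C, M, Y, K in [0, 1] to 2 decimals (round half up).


R'=162/255≈0.6353, G'=121/255≈0.4745, B'=95/255≈0.3725
K = 1 - max(R',G',B') = 1 - 162/255 = 93/255 = 0.36470… → 0.36
(1-R'-K)/(1-K) simplifies to (max-R)/max with max = 162:
C = (162-162)/162 = 0/162 = 0 → 0.00
M = (162-121)/162 = 41/162 = 0.25308… → 0.25
Y = (162-95)/162 = 67/162 = 0.41358… → 0.41
= CMYK(0.00, 0.25, 0.41, 0.36)
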